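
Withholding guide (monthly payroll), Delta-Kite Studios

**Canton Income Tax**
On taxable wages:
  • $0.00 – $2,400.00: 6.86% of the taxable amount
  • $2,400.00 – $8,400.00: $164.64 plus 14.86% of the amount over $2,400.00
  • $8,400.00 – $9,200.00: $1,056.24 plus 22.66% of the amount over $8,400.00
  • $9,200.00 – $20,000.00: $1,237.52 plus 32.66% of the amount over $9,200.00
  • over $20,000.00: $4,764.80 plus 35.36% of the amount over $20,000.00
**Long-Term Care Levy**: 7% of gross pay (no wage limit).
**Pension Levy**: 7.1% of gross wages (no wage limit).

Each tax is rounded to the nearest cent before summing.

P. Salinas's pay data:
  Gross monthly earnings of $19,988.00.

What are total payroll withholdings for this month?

$7,579.19

Canton Income Tax: taxable = $19,988.00
  $1,237.52 + 32.66% × ($19,988.00 − $9,200.00) = $1,237.52 + 32.66% × $10,788.00 = $4,760.88
Long-Term Care Levy: 7% × $19,988.00 = $1,399.16
Pension Levy: 7.1% × $19,988.00 = $1,419.15
Total: $4,760.88 + $1,399.16 + $1,419.15 = $7,579.19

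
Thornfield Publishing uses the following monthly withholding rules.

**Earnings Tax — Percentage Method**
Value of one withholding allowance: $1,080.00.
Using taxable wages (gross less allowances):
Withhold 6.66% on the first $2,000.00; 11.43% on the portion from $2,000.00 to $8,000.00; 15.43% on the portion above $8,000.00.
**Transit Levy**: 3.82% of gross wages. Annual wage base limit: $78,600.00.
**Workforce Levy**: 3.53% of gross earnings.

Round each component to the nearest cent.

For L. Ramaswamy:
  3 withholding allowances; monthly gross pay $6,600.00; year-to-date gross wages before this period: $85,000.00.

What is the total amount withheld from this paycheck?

$521.63

Earnings Tax: taxable = $6,600.00 − 3×$1,080.00 = $3,360.00
  $133.20 + 11.43% × ($3,360.00 − $2,000.00) = $133.20 + 11.43% × $1,360.00 = $288.65
Transit Levy: YTD $85,000.00 ≥ cap $78,600.00 → $0.00
Workforce Levy: 3.53% × $6,600.00 = $232.98
Total: $288.65 + $0.00 + $232.98 = $521.63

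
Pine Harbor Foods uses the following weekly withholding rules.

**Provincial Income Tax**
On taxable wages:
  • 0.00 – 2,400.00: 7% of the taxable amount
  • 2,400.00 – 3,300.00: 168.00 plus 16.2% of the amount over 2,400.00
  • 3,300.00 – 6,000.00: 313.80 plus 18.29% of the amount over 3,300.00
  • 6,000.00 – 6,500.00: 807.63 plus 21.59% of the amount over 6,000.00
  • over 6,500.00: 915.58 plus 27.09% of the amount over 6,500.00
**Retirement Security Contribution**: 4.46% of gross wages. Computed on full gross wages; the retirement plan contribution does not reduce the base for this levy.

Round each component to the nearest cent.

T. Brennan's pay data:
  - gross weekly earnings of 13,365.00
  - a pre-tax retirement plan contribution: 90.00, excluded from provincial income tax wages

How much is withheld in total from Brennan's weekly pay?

3,347.01

Provincial Income Tax: taxable = 13,365.00 − 90.00 = 13,275.00
  915.58 + 27.09% × (13,275.00 − 6,500.00) = 915.58 + 27.09% × 6,775.00 = 2,750.93
Retirement Security Contribution: 4.46% × 13,365.00 = 596.08
Total: 2,750.93 + 596.08 = 3,347.01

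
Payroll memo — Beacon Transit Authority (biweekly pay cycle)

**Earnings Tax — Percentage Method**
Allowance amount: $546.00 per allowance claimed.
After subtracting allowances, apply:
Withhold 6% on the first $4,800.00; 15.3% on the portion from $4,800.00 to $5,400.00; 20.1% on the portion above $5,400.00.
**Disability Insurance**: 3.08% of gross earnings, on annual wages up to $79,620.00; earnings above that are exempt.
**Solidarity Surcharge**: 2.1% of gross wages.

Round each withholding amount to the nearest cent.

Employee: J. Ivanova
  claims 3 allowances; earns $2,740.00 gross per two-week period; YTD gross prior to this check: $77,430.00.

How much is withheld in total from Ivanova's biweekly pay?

Earnings Tax: taxable = $2,740.00 − 3×$546.00 = $1,102.00
  6% × $1,102.00 = $66.12
Disability Insurance: cap $79,620.00 − YTD $77,430.00 = $2,190.00 subject; 3.08% × $2,190.00 = $67.45
Solidarity Surcharge: 2.1% × $2,740.00 = $57.54
Total: $66.12 + $67.45 + $57.54 = $191.11

$191.11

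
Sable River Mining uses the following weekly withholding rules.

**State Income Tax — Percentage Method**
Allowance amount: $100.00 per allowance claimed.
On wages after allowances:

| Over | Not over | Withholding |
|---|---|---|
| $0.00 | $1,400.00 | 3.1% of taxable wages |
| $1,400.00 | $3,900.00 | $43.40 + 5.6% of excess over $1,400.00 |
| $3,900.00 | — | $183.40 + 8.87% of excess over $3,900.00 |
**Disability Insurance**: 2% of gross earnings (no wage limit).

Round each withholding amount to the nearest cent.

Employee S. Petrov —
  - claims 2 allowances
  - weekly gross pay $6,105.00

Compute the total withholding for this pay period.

$483.34

State Income Tax: taxable = $6,105.00 − 2×$100.00 = $5,905.00
  $183.40 + 8.87% × ($5,905.00 − $3,900.00) = $183.40 + 8.87% × $2,005.00 = $361.24
Disability Insurance: 2% × $6,105.00 = $122.10
Total: $361.24 + $122.10 = $483.34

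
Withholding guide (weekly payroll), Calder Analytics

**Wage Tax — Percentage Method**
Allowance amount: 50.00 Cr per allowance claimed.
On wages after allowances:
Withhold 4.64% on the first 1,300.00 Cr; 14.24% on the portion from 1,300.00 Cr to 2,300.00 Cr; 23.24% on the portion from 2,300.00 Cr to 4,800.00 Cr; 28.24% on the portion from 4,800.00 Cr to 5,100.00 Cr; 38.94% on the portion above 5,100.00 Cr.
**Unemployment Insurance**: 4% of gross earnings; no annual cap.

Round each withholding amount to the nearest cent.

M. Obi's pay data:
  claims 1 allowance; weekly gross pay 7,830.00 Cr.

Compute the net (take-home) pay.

Wage Tax: taxable = 7,830.00 Cr − 1×50.00 Cr = 7,780.00 Cr
  868.44 Cr + 38.94% × (7,780.00 Cr − 5,100.00 Cr) = 868.44 Cr + 38.94% × 2,680.00 Cr = 1,912.03 Cr
Unemployment Insurance: 4% × 7,830.00 Cr = 313.20 Cr
Total withheld: 1,912.03 Cr + 313.20 Cr = 2,225.23 Cr
Net pay: 7,830.00 Cr − 2,225.23 Cr = 5,604.77 Cr

5,604.77 Cr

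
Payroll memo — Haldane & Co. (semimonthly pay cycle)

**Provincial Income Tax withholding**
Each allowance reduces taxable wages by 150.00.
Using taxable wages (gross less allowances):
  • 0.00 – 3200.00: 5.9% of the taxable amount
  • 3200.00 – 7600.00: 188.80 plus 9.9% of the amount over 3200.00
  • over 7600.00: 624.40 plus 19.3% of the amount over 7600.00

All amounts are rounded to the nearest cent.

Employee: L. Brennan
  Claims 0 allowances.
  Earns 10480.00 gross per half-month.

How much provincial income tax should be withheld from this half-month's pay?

Provincial Income Tax: taxable = 10480.00
  624.40 + 19.3% × (10480.00 − 7600.00) = 624.40 + 19.3% × 2880.00 = 1180.24

1180.24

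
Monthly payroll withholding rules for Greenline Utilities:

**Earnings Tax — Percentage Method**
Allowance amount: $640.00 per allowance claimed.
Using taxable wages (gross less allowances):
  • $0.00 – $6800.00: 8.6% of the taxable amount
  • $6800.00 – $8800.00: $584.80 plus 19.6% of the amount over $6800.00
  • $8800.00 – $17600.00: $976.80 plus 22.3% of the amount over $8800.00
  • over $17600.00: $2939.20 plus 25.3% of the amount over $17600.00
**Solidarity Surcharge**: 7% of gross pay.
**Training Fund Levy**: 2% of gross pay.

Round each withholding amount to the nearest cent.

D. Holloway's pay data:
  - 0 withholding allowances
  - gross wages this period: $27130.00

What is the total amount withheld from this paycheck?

$7791.99

Earnings Tax: taxable = $27130.00
  $2939.20 + 25.3% × ($27130.00 − $17600.00) = $2939.20 + 25.3% × $9530.00 = $5350.29
Solidarity Surcharge: 7% × $27130.00 = $1899.10
Training Fund Levy: 2% × $27130.00 = $542.60
Total: $5350.29 + $1899.10 + $542.60 = $7791.99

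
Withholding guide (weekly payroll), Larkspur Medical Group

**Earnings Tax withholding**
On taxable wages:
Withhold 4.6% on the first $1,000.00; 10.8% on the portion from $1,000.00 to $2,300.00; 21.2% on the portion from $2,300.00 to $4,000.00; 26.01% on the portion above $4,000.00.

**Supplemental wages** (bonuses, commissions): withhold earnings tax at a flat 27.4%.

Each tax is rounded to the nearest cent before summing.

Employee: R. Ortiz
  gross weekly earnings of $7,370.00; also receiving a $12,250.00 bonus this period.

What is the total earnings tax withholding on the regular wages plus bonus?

Earnings Tax: taxable = $7,370.00
  $546.80 + 26.01% × ($7,370.00 − $4,000.00) = $546.80 + 26.01% × $3,370.00 = $1,423.34
Supplemental (27.4% flat on bonus): 27.4% × $12,250.00 = $3,356.50
Total earnings tax: $1,423.34 + $3,356.50 = $4,779.84

$4,779.84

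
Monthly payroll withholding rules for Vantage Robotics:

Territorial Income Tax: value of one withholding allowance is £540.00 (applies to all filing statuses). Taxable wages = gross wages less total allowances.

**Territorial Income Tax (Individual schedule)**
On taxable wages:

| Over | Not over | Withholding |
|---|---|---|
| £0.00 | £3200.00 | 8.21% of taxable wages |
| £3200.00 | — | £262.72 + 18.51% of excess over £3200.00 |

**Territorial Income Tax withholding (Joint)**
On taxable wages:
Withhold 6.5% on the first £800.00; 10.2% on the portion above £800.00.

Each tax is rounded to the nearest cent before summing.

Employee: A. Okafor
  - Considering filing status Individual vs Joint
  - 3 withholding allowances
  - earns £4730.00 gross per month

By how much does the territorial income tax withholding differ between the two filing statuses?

Territorial Income Tax (Individual): taxable = £4730.00 − 3×£540.00 = £3110.00
  8.21% × £3110.00 = £255.33
Territorial Income Tax (Joint): taxable = £4730.00 − 3×£540.00 = £3110.00
  £52.00 + 10.2% × (£3110.00 − £800.00) = £52.00 + 10.2% × £2310.00 = £287.62
Difference: |£255.33 − £287.62| = £32.29 (higher under Joint)

£32.29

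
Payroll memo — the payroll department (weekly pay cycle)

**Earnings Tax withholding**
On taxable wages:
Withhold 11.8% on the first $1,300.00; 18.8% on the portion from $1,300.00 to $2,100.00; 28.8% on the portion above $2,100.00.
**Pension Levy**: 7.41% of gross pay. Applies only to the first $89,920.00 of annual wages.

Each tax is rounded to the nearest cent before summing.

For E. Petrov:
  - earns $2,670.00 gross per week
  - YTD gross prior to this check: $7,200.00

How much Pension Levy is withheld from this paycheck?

$197.85

Pension Levy: 7.41% × $2,670.00 = $197.85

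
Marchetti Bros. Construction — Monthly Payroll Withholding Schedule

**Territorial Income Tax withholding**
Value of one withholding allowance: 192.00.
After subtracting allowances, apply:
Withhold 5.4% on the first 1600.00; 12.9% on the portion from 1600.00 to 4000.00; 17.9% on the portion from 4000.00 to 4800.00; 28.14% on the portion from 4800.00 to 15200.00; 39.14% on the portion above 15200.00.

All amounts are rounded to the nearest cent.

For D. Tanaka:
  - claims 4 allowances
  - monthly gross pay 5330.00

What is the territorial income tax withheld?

496.60

Territorial Income Tax: taxable = 5330.00 − 4×192.00 = 4562.00
  396.00 + 17.9% × (4562.00 − 4000.00) = 396.00 + 17.9% × 562.00 = 496.60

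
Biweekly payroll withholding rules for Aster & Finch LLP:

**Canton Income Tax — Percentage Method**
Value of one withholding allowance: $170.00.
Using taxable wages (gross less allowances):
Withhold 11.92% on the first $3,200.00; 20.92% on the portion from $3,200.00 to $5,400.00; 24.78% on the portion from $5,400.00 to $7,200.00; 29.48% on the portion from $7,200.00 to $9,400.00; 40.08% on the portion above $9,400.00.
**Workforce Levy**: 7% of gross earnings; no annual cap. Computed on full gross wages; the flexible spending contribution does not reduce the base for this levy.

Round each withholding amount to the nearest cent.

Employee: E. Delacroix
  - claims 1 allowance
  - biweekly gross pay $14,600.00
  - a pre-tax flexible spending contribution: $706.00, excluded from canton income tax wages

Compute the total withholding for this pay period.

$4,691.34

Canton Income Tax: taxable = $14,600.00 − $706.00 − 1×$170.00 = $13,724.00
  $1,936.28 + 40.08% × ($13,724.00 − $9,400.00) = $1,936.28 + 40.08% × $4,324.00 = $3,669.34
Workforce Levy: 7% × $14,600.00 = $1,022.00
Total: $3,669.34 + $1,022.00 = $4,691.34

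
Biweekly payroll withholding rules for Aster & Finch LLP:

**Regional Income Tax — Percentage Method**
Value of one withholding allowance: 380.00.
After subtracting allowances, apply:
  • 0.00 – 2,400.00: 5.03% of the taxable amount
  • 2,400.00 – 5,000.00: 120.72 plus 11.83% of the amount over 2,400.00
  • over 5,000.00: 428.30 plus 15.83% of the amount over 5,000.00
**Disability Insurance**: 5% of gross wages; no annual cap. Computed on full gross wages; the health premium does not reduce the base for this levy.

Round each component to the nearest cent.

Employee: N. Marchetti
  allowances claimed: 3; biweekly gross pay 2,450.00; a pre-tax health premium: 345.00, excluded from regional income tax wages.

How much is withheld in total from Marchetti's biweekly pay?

Regional Income Tax: taxable = 2,450.00 − 345.00 − 3×380.00 = 965.00
  5.03% × 965.00 = 48.54
Disability Insurance: 5% × 2,450.00 = 122.50
Total: 48.54 + 122.50 = 171.04

171.04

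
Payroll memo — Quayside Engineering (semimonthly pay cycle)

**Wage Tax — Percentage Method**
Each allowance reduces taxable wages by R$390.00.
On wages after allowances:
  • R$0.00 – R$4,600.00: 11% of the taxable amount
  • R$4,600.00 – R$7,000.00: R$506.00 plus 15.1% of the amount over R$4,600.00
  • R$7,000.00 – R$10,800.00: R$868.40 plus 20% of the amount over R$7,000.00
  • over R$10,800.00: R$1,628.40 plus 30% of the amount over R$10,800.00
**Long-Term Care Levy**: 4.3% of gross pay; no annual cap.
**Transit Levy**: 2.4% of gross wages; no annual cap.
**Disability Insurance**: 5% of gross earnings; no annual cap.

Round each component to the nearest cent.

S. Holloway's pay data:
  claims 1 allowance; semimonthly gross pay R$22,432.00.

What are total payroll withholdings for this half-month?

R$7,625.55

Wage Tax: taxable = R$22,432.00 − 1×R$390.00 = R$22,042.00
  R$1,628.40 + 30% × (R$22,042.00 − R$10,800.00) = R$1,628.40 + 30% × R$11,242.00 = R$5,001.00
Long-Term Care Levy: 4.3% × R$22,432.00 = R$964.58
Transit Levy: 2.4% × R$22,432.00 = R$538.37
Disability Insurance: 5% × R$22,432.00 = R$1,121.60
Total: R$5,001.00 + R$964.58 + R$538.37 + R$1,121.60 = R$7,625.55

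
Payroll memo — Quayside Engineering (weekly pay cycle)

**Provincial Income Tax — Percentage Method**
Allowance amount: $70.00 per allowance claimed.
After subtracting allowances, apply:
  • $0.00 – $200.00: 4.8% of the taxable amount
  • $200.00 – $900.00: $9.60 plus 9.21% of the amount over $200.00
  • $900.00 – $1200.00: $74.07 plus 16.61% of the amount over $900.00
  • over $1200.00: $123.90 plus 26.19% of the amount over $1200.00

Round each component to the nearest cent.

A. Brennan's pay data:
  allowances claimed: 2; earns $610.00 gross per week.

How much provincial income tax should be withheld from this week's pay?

Provincial Income Tax: taxable = $610.00 − 2×$70.00 = $470.00
  $9.60 + 9.21% × ($470.00 − $200.00) = $9.60 + 9.21% × $270.00 = $34.47

$34.47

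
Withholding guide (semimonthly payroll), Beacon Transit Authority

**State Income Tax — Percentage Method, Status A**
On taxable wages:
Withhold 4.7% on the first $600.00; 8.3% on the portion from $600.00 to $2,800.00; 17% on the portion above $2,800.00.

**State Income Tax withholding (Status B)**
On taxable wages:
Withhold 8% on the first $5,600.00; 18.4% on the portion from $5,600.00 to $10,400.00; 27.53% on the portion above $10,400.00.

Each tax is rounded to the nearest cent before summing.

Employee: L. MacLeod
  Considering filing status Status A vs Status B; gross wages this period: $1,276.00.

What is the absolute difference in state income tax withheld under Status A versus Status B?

State Income Tax (Status A): taxable = $1,276.00
  $28.20 + 8.3% × ($1,276.00 − $600.00) = $28.20 + 8.3% × $676.00 = $84.31
State Income Tax (Status B): taxable = $1,276.00
  8% × $1,276.00 = $102.08
Difference: |$84.31 − $102.08| = $17.77 (higher under Status B)

$17.77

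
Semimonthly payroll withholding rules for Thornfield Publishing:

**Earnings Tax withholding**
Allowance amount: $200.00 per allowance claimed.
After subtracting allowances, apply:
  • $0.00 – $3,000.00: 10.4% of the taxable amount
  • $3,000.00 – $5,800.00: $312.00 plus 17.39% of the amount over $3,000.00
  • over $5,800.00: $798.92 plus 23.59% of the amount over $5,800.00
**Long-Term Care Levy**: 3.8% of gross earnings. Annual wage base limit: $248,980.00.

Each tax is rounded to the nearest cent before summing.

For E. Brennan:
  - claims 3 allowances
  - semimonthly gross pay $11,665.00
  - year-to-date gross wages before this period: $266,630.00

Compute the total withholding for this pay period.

$2,040.93

Earnings Tax: taxable = $11,665.00 − 3×$200.00 = $11,065.00
  $798.92 + 23.59% × ($11,065.00 − $5,800.00) = $798.92 + 23.59% × $5,265.00 = $2,040.93
Long-Term Care Levy: YTD $266,630.00 ≥ cap $248,980.00 → $0.00
Total: $2,040.93 + $0.00 = $2,040.93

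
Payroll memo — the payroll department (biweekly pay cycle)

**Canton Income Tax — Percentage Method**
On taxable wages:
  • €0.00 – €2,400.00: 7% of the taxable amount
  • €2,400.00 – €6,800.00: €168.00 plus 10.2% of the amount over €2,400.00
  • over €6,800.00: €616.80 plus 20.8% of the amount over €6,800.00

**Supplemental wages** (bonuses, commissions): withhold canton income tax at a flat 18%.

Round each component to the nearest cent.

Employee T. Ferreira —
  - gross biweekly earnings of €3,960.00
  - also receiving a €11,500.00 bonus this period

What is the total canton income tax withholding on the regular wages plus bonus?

€2,397.12

Canton Income Tax: taxable = €3,960.00
  €168.00 + 10.2% × (€3,960.00 − €2,400.00) = €168.00 + 10.2% × €1,560.00 = €327.12
Supplemental (18% flat on bonus): 18% × €11,500.00 = €2,070.00
Total canton income tax: €327.12 + €2,070.00 = €2,397.12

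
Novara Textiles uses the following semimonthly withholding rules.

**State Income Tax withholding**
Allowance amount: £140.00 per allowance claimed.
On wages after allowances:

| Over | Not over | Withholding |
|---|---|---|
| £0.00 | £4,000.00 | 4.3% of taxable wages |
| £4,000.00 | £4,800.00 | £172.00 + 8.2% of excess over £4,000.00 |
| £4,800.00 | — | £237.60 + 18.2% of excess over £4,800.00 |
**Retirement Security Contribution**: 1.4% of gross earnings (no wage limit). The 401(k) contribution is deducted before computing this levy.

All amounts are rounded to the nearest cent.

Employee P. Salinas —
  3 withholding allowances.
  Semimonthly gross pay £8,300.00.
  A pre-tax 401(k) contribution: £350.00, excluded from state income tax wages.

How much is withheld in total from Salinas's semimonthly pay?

£845.76

State Income Tax: taxable = £8,300.00 − £350.00 − 3×£140.00 = £7,530.00
  £237.60 + 18.2% × (£7,530.00 − £4,800.00) = £237.60 + 18.2% × £2,730.00 = £734.46
Retirement Security Contribution: 1.4% × £7,950.00 = £111.30
Total: £734.46 + £111.30 = £845.76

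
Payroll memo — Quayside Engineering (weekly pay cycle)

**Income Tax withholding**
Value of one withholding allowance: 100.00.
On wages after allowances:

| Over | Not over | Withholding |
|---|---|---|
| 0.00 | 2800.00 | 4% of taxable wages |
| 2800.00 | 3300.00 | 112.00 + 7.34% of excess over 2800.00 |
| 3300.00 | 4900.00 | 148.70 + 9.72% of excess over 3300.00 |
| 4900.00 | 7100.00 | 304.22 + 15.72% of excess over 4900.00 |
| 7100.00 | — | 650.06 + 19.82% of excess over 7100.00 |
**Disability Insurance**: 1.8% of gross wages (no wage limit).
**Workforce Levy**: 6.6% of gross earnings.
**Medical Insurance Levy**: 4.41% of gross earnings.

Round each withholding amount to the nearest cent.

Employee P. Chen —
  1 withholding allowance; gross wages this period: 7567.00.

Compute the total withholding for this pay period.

1692.13

Income Tax: taxable = 7567.00 − 1×100.00 = 7467.00
  650.06 + 19.82% × (7467.00 − 7100.00) = 650.06 + 19.82% × 367.00 = 722.80
Disability Insurance: 1.8% × 7567.00 = 136.21
Workforce Levy: 6.6% × 7567.00 = 499.42
Medical Insurance Levy: 4.41% × 7567.00 = 333.70
Total: 722.80 + 136.21 + 499.42 + 333.70 = 1692.13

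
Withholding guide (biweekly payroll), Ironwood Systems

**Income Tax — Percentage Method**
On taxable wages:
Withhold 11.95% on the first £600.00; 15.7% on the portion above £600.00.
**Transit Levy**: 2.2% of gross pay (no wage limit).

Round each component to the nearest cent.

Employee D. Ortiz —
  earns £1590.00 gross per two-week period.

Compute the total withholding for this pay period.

£262.11

Income Tax: taxable = £1590.00
  £71.70 + 15.7% × (£1590.00 − £600.00) = £71.70 + 15.7% × £990.00 = £227.13
Transit Levy: 2.2% × £1590.00 = £34.98
Total: £227.13 + £34.98 = £262.11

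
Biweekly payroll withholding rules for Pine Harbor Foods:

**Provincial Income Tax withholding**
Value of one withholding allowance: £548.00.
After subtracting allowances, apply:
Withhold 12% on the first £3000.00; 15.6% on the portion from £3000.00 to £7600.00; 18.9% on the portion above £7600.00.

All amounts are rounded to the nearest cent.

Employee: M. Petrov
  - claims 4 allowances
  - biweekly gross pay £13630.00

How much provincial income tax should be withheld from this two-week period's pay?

Provincial Income Tax: taxable = £13630.00 − 4×£548.00 = £11438.00
  £1077.60 + 18.9% × (£11438.00 − £7600.00) = £1077.60 + 18.9% × £3838.00 = £1802.98

£1802.98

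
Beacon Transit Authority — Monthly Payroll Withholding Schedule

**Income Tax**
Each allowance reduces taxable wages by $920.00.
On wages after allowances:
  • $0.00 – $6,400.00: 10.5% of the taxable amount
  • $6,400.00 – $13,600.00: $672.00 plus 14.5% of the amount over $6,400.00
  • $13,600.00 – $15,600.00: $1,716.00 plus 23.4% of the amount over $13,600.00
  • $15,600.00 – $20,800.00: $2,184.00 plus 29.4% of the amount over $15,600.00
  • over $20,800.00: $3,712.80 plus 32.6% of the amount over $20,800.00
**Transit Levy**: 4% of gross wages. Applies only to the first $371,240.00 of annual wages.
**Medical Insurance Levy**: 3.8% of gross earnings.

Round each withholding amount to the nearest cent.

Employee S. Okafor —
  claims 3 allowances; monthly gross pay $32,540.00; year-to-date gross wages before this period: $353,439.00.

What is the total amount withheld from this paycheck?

Income Tax: taxable = $32,540.00 − 3×$920.00 = $29,780.00
  $3,712.80 + 32.6% × ($29,780.00 − $20,800.00) = $3,712.80 + 32.6% × $8,980.00 = $6,640.28
Transit Levy: cap $371,240.00 − YTD $353,439.00 = $17,801.00 subject; 4% × $17,801.00 = $712.04
Medical Insurance Levy: 3.8% × $32,540.00 = $1,236.52
Total: $6,640.28 + $712.04 + $1,236.52 = $8,588.84

$8,588.84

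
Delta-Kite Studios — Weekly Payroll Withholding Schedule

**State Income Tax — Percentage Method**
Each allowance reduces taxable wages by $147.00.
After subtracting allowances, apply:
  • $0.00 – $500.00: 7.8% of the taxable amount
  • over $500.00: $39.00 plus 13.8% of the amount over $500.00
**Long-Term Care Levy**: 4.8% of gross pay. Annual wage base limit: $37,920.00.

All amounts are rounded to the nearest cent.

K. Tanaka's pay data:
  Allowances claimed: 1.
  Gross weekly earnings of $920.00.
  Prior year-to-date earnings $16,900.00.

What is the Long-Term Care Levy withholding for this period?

$44.16

Long-Term Care Levy: 4.8% × $920.00 = $44.16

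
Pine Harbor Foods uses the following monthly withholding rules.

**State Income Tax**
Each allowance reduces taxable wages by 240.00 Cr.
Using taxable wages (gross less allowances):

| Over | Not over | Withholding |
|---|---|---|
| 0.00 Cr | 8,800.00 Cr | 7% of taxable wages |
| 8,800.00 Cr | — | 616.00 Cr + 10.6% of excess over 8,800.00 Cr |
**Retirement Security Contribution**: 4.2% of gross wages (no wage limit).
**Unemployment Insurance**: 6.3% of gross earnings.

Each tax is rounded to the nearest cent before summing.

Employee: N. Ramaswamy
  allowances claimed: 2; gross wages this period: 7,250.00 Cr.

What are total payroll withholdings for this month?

1,235.15 Cr

State Income Tax: taxable = 7,250.00 Cr − 2×240.00 Cr = 6,770.00 Cr
  7% × 6,770.00 Cr = 473.90 Cr
Retirement Security Contribution: 4.2% × 7,250.00 Cr = 304.50 Cr
Unemployment Insurance: 6.3% × 7,250.00 Cr = 456.75 Cr
Total: 473.90 Cr + 304.50 Cr + 456.75 Cr = 1,235.15 Cr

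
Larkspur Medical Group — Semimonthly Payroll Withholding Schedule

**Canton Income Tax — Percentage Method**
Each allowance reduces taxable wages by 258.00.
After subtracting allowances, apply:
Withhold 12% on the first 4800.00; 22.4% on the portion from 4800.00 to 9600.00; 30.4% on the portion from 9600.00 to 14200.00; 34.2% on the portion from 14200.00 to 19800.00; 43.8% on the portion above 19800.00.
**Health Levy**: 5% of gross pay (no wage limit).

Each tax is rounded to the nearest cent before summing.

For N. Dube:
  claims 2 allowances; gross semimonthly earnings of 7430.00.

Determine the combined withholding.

1421.04

Canton Income Tax: taxable = 7430.00 − 2×258.00 = 6914.00
  576.00 + 22.4% × (6914.00 − 4800.00) = 576.00 + 22.4% × 2114.00 = 1049.54
Health Levy: 5% × 7430.00 = 371.50
Total: 1049.54 + 371.50 = 1421.04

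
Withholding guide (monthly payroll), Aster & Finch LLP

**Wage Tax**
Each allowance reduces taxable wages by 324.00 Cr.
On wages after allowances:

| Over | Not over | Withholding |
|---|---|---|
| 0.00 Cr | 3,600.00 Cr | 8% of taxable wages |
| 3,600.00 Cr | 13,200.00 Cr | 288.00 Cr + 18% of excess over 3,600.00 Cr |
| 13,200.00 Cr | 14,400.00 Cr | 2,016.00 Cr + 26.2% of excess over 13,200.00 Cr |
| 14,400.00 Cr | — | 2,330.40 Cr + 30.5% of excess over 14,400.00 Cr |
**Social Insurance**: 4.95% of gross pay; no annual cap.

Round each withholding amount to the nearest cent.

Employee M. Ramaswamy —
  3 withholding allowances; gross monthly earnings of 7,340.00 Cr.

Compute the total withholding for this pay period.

Wage Tax: taxable = 7,340.00 Cr − 3×324.00 Cr = 6,368.00 Cr
  288.00 Cr + 18% × (6,368.00 Cr − 3,600.00 Cr) = 288.00 Cr + 18% × 2,768.00 Cr = 786.24 Cr
Social Insurance: 4.95% × 7,340.00 Cr = 363.33 Cr
Total: 786.24 Cr + 363.33 Cr = 1,149.57 Cr

1,149.57 Cr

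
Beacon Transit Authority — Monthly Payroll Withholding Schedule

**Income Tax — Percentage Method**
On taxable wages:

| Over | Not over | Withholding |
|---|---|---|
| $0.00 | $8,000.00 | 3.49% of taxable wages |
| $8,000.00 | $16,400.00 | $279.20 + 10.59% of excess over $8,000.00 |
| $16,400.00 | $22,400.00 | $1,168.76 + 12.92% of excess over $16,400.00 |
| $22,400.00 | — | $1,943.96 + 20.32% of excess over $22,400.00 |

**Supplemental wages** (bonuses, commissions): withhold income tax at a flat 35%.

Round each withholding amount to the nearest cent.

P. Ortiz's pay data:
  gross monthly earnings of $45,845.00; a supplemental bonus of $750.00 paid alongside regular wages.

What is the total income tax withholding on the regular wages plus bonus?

Income Tax: taxable = $45,845.00
  $1,943.96 + 20.32% × ($45,845.00 − $22,400.00) = $1,943.96 + 20.32% × $23,445.00 = $6,707.98
Supplemental (35% flat on bonus): 35% × $750.00 = $262.50
Total income tax: $6,707.98 + $262.50 = $6,970.48

$6,970.48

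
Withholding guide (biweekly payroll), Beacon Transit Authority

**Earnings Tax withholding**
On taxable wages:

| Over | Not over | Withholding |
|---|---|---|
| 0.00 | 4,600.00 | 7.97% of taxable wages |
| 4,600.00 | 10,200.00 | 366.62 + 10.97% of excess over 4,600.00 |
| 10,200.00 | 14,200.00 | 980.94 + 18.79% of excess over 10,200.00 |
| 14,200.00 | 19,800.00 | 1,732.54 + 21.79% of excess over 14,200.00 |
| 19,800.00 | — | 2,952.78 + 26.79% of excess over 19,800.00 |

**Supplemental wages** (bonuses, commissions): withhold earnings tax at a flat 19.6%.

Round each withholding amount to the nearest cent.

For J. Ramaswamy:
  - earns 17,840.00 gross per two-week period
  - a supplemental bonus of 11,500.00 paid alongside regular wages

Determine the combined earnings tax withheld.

4,779.70

Earnings Tax: taxable = 17,840.00
  1,732.54 + 21.79% × (17,840.00 − 14,200.00) = 1,732.54 + 21.79% × 3,640.00 = 2,525.70
Supplemental (19.6% flat on bonus): 19.6% × 11,500.00 = 2,254.00
Total earnings tax: 2,525.70 + 2,254.00 = 4,779.70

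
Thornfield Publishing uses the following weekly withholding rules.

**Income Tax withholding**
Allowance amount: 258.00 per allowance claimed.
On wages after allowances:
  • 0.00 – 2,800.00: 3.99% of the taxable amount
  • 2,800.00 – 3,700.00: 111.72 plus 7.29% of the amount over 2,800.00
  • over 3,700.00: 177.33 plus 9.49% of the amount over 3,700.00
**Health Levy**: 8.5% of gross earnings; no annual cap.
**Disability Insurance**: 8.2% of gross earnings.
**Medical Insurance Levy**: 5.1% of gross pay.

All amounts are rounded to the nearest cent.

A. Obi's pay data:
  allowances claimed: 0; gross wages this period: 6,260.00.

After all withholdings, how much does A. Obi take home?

4,475.05

Income Tax: taxable = 6,260.00
  177.33 + 9.49% × (6,260.00 − 3,700.00) = 177.33 + 9.49% × 2,560.00 = 420.27
Health Levy: 8.5% × 6,260.00 = 532.10
Disability Insurance: 8.2% × 6,260.00 = 513.32
Medical Insurance Levy: 5.1% × 6,260.00 = 319.26
Total withheld: 420.27 + 532.10 + 513.32 + 319.26 = 1,784.95
Net pay: 6,260.00 − 1,784.95 = 4,475.05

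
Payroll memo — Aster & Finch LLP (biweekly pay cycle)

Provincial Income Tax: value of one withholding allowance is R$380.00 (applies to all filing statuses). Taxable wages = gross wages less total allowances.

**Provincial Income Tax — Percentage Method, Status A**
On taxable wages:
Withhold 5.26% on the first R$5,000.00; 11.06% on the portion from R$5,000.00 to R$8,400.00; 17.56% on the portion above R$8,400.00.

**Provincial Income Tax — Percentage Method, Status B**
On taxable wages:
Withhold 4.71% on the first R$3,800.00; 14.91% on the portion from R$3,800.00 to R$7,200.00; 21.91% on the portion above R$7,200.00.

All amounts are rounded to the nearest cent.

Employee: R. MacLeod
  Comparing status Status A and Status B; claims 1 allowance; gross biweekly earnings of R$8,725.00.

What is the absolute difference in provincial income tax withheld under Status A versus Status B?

Provincial Income Tax (Status A): taxable = R$8,725.00 − 1×R$380.00 = R$8,345.00
  R$263.00 + 11.06% × (R$8,345.00 − R$5,000.00) = R$263.00 + 11.06% × R$3,345.00 = R$632.96
Provincial Income Tax (Status B): taxable = R$8,725.00 − 1×R$380.00 = R$8,345.00
  R$685.92 + 21.91% × (R$8,345.00 − R$7,200.00) = R$685.92 + 21.91% × R$1,145.00 = R$936.79
Difference: |R$632.96 − R$936.79| = R$303.83 (higher under Status B)

R$303.83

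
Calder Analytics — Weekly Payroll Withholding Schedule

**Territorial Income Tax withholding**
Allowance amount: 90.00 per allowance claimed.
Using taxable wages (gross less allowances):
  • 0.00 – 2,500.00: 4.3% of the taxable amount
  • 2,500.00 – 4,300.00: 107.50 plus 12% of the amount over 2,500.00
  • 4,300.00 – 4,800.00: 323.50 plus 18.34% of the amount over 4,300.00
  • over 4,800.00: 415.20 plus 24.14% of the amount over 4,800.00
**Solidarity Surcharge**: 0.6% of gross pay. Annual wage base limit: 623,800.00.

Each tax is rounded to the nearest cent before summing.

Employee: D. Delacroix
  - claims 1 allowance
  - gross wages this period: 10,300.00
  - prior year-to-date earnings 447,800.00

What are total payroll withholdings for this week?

Territorial Income Tax: taxable = 10,300.00 − 1×90.00 = 10,210.00
  415.20 + 24.14% × (10,210.00 − 4,800.00) = 415.20 + 24.14% × 5,410.00 = 1,721.17
Solidarity Surcharge: 0.6% × 10,300.00 = 61.80
Total: 1,721.17 + 61.80 = 1,782.97

1,782.97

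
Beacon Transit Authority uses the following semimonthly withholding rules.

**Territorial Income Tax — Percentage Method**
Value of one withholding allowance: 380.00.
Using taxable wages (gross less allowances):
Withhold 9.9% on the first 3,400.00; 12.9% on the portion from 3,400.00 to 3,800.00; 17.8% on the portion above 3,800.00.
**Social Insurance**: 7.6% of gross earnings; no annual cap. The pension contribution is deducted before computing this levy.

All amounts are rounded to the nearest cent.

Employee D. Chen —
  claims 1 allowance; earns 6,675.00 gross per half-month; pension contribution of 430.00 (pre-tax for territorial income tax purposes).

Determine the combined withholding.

Territorial Income Tax: taxable = 6,675.00 − 430.00 − 1×380.00 = 5,865.00
  388.20 + 17.8% × (5,865.00 − 3,800.00) = 388.20 + 17.8% × 2,065.00 = 755.77
Social Insurance: 7.6% × 6,245.00 = 474.62
Total: 755.77 + 474.62 = 1,230.39

1,230.39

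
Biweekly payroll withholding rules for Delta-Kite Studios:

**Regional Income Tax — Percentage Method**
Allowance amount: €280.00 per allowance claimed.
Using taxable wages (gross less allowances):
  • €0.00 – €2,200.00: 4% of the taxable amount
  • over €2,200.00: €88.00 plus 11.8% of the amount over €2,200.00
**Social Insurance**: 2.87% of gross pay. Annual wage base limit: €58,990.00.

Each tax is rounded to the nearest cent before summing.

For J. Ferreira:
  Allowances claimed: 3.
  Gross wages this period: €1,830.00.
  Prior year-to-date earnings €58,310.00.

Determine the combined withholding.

Regional Income Tax: taxable = €1,830.00 − 3×€280.00 = €990.00
  4% × €990.00 = €39.60
Social Insurance: cap €58,990.00 − YTD €58,310.00 = €680.00 subject; 2.87% × €680.00 = €19.52
Total: €39.60 + €19.52 = €59.12

€59.12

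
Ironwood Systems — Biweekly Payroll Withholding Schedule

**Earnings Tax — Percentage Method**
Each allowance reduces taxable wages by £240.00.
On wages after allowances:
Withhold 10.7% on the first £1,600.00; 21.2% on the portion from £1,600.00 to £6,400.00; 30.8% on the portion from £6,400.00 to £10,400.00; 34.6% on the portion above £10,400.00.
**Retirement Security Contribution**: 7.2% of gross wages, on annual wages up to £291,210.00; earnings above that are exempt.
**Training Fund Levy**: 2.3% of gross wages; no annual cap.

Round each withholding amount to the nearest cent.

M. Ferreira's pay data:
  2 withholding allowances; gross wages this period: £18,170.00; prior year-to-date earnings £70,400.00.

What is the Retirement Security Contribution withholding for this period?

£1,308.24

Retirement Security Contribution: 7.2% × £18,170.00 = £1,308.24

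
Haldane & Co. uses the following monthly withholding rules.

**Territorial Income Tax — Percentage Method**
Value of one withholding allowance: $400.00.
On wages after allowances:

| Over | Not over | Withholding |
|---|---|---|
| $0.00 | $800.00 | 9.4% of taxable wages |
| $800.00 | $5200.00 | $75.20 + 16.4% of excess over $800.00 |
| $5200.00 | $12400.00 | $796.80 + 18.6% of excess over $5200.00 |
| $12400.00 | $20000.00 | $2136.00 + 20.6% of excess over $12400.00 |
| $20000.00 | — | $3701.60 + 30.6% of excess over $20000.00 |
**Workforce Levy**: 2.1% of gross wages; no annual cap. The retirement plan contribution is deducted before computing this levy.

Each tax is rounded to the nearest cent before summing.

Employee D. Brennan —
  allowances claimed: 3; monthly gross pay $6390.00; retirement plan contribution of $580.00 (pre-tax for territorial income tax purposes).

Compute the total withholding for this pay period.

$822.05

Territorial Income Tax: taxable = $6390.00 − $580.00 − 3×$400.00 = $4610.00
  $75.20 + 16.4% × ($4610.00 − $800.00) = $75.20 + 16.4% × $3810.00 = $700.04
Workforce Levy: 2.1% × $5810.00 = $122.01
Total: $700.04 + $122.01 = $822.05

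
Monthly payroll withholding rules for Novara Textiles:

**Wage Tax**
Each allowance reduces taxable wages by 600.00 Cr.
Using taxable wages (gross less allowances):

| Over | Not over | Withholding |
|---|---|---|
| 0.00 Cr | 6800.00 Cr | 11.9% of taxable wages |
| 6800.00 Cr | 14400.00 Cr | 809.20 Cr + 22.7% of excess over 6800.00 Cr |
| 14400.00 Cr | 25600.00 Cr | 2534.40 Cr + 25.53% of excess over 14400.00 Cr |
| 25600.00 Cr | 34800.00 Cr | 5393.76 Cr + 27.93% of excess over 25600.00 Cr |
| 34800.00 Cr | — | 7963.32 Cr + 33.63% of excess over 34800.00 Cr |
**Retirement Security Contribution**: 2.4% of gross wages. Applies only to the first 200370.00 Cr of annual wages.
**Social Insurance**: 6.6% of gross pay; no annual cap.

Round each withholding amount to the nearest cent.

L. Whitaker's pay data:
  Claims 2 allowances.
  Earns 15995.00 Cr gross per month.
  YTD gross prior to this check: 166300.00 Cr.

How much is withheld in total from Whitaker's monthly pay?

Wage Tax: taxable = 15995.00 Cr − 2×600.00 Cr = 14795.00 Cr
  2534.40 Cr + 25.53% × (14795.00 Cr − 14400.00 Cr) = 2534.40 Cr + 25.53% × 395.00 Cr = 2635.24 Cr
Retirement Security Contribution: 2.4% × 15995.00 Cr = 383.88 Cr
Social Insurance: 6.6% × 15995.00 Cr = 1055.67 Cr
Total: 2635.24 Cr + 383.88 Cr + 1055.67 Cr = 4074.79 Cr

4074.79 Cr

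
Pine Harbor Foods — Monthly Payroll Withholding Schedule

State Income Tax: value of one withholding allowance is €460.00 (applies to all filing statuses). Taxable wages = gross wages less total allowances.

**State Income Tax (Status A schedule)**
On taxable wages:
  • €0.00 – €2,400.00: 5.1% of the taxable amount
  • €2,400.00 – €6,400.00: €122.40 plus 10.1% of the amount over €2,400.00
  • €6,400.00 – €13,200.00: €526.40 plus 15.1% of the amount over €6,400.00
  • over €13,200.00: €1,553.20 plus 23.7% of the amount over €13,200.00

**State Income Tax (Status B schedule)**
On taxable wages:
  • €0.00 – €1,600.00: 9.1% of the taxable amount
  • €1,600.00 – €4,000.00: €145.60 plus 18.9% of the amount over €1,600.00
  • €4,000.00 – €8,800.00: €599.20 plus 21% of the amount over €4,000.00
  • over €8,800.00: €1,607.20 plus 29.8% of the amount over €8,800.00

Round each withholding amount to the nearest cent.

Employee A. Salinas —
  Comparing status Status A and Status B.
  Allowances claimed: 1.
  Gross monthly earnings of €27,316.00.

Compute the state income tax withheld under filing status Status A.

State Income Tax (Status A): taxable = €27,316.00 − 1×€460.00 = €26,856.00
  €1,553.20 + 23.7% × (€26,856.00 − €13,200.00) = €1,553.20 + 23.7% × €13,656.00 = €4,789.67

€4,789.67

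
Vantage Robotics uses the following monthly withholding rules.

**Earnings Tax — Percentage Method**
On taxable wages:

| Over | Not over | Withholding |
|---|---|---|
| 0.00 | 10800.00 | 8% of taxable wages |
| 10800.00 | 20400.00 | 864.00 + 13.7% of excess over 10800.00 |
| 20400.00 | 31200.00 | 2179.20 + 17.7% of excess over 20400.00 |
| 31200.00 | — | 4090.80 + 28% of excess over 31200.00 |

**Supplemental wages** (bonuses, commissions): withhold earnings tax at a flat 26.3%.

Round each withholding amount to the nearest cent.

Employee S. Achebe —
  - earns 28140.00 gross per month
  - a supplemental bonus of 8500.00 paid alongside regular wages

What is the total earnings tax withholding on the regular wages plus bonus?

Earnings Tax: taxable = 28140.00
  2179.20 + 17.7% × (28140.00 − 20400.00) = 2179.20 + 17.7% × 7740.00 = 3549.18
Supplemental (26.3% flat on bonus): 26.3% × 8500.00 = 2235.50
Total earnings tax: 3549.18 + 2235.50 = 5784.68

5784.68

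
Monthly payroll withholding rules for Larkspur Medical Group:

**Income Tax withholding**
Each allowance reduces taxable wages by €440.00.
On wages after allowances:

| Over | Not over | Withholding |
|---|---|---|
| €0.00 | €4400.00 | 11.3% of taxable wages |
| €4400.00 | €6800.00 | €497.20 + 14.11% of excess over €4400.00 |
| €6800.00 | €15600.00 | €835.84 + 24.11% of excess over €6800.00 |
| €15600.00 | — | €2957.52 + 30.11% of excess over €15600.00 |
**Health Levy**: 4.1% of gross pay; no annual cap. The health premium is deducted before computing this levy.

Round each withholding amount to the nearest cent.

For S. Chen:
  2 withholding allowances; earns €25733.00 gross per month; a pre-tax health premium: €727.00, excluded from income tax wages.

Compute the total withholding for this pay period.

Income Tax: taxable = €25733.00 − €727.00 − 2×€440.00 = €24126.00
  €2957.52 + 30.11% × (€24126.00 − €15600.00) = €2957.52 + 30.11% × €8526.00 = €5524.70
Health Levy: 4.1% × €25006.00 = €1025.25
Total: €5524.70 + €1025.25 = €6549.95

€6549.95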